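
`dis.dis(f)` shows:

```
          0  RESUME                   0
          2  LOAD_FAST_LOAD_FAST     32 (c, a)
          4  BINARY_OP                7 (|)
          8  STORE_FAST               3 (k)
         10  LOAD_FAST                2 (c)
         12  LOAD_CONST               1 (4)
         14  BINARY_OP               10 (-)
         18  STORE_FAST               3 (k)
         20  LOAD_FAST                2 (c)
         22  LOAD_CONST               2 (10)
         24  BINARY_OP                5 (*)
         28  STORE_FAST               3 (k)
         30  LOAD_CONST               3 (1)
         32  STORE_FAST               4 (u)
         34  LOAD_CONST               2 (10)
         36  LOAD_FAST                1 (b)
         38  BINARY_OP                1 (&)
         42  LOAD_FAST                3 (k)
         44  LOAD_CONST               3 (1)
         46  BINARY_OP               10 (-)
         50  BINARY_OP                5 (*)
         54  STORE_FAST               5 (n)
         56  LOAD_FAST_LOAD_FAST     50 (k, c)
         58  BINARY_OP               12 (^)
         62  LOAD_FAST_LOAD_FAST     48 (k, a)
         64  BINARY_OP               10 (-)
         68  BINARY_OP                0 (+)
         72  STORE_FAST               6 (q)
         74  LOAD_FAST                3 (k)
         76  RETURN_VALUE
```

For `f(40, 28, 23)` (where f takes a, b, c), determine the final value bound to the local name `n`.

1832

LOAD_FAST_LOAD_FAST c,a → push 23,40. Stack: [23, 40]
BINARY_OP | → 23 | 40 = 63. Stack: [63]
STORE_FAST k → k=63. Stack: []
LOAD_FAST c → push 23. Stack: [23]
LOAD_CONST → push 4. Stack: [23, 4]
BINARY_OP - → 23 - 4 = 19. Stack: [19]
STORE_FAST k → k=19. Stack: []
LOAD_FAST c → push 23. Stack: [23]
LOAD_CONST → push 10. Stack: [23, 10]
BINARY_OP * → 23 * 10 = 230. Stack: [230]
STORE_FAST k → k=230. Stack: []
LOAD_CONST → push 1. Stack: [1]
STORE_FAST u → u=1. Stack: []
LOAD_CONST → push 10. Stack: [10]
LOAD_FAST b → push 28. Stack: [10, 28]
BINARY_OP & → 10 & 28 = 8. Stack: [8]
LOAD_FAST k → push 230. Stack: [8, 230]
LOAD_CONST → push 1. Stack: [8, 230, 1]
BINARY_OP - → 230 - 1 = 229. Stack: [8, 229]
BINARY_OP * → 8 * 229 = 1832. Stack: [1832]
STORE_FAST n → n=1832. Stack: []
LOAD_FAST_LOAD_FAST k,c → push 230,23. Stack: [230, 23]
BINARY_OP ^ → 230 ^ 23 = 241. Stack: [241]
LOAD_FAST_LOAD_FAST k,a → push 230,40. Stack: [241, 230, 40]
BINARY_OP - → 230 - 40 = 190. Stack: [241, 190]
BINARY_OP + → 241 + 190 = 431. Stack: [431]
STORE_FAST q → q=431. Stack: []
LOAD_FAST k → push 230. Stack: [230]
RETURN_VALUE → return 230.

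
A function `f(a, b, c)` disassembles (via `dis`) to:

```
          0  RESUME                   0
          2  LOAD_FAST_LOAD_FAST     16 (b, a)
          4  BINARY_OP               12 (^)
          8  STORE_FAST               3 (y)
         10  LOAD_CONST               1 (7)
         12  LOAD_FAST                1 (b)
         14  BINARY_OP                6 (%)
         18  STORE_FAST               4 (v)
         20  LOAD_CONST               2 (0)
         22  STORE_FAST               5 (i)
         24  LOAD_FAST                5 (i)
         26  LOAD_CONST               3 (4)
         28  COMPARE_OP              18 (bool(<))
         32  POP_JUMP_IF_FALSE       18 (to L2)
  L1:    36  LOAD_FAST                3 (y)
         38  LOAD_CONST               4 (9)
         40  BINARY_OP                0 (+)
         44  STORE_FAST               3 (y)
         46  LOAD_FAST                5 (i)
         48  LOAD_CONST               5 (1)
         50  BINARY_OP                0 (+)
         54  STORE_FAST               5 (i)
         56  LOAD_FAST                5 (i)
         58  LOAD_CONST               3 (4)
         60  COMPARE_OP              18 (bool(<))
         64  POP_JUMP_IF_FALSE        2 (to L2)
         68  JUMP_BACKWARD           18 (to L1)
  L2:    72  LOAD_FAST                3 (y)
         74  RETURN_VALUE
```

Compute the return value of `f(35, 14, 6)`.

LOAD_FAST_LOAD_FAST b,a → push 14,35. Stack: [14, 35]
BINARY_OP ^ → 14 ^ 35 = 45. Stack: [45]
STORE_FAST y → y=45. Stack: []
LOAD_CONST → push 7. Stack: [7]
LOAD_FAST b → push 14. Stack: [7, 14]
BINARY_OP % → 7 % 14 = 7. Stack: [7]
STORE_FAST v → v=7. Stack: []
LOAD_CONST → push 0. Stack: [0]
STORE_FAST i → i=0. Stack: []
LOAD_FAST i → push 0. Stack: [0]
LOAD_CONST → push 4. Stack: [0, 4]
COMPARE_OP bool(<) → 0 vs 4 = True. Stack: [True]
POP_JUMP_IF_FALSE → pop True; no jump. Stack: []
LOAD_FAST y → push 45. Stack: [45]
LOAD_CONST → push 9. Stack: [45, 9]
BINARY_OP + → 45 + 9 = 54. Stack: [54]
STORE_FAST y → y=54. Stack: []
LOAD_FAST i → push 0. Stack: [0]
LOAD_CONST → push 1. Stack: [0, 1]
BINARY_OP + → 0 + 1 = 1. Stack: [1]
STORE_FAST i → i=1. Stack: []
LOAD_FAST i → push 1. Stack: [1]
LOAD_CONST → push 4. Stack: [1, 4]
COMPARE_OP bool(<) → 1 vs 4 = True. Stack: [True]
POP_JUMP_IF_FALSE → pop True; no jump. Stack: []
LOAD_FAST y → push 54. Stack: [54]
LOAD_CONST → push 9. Stack: [54, 9]
BINARY_OP + → 54 + 9 = 63. Stack: [63]
STORE_FAST y → y=63. Stack: []
LOAD_FAST i → push 1. Stack: [1]
LOAD_CONST → push 1. Stack: [1, 1]
BINARY_OP + → 1 + 1 = 2. Stack: [2]
STORE_FAST i → i=2. Stack: []
LOAD_FAST i → push 2. Stack: [2]
LOAD_CONST → push 4. Stack: [2, 4]
COMPARE_OP bool(<) → 2 vs 4 = True. Stack: [True]
POP_JUMP_IF_FALSE → pop True; no jump. Stack: []
LOAD_FAST y → push 63. Stack: [63]
LOAD_CONST → push 9. Stack: [63, 9]
BINARY_OP + → 63 + 9 = 72. Stack: [72]
STORE_FAST y → y=72. Stack: []
LOAD_FAST i → push 2. Stack: [2]
LOAD_CONST → push 1. Stack: [2, 1]
BINARY_OP + → 2 + 1 = 3. Stack: [3]
STORE_FAST i → i=3. Stack: []
LOAD_FAST i → push 3. Stack: [3]
LOAD_CONST → push 4. Stack: [3, 4]
COMPARE_OP bool(<) → 3 vs 4 = True. Stack: [True]
POP_JUMP_IF_FALSE → pop True; no jump. Stack: []
LOAD_FAST y → push 72. Stack: [72]
LOAD_CONST → push 9. Stack: [72, 9]
BINARY_OP + → 72 + 9 = 81. Stack: [81]
STORE_FAST y → y=81. Stack: []
LOAD_FAST i → push 3. Stack: [3]
LOAD_CONST → push 1. Stack: [3, 1]
BINARY_OP + → 3 + 1 = 4. Stack: [4]
STORE_FAST i → i=4. Stack: []
LOAD_FAST i → push 4. Stack: [4]
LOAD_CONST → push 4. Stack: [4, 4]
COMPARE_OP bool(<) → 4 vs 4 = False. Stack: [False]
POP_JUMP_IF_FALSE → pop False; jump. Stack: []
LOAD_FAST y → push 81. Stack: [81]
RETURN_VALUE → return 81.

81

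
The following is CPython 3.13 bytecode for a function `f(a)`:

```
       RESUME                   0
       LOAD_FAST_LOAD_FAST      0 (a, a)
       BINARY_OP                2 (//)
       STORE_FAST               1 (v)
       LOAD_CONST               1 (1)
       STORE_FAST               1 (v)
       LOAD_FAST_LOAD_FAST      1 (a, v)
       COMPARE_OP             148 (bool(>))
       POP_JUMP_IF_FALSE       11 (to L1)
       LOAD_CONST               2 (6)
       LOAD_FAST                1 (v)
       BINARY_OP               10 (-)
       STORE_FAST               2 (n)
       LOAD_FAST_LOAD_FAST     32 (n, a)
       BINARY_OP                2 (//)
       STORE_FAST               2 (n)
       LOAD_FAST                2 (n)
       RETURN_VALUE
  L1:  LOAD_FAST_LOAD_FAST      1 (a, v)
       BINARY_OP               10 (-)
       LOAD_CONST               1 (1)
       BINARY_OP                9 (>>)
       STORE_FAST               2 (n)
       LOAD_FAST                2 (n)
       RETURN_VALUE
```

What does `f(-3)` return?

-2

LOAD_FAST_LOAD_FAST a,a → push -3,-3. Stack: [-3, -3]
BINARY_OP // → -3 // -3 = 1. Stack: [1]
STORE_FAST v → v=1. Stack: []
LOAD_CONST → push 1. Stack: [1]
STORE_FAST v → v=1. Stack: []
LOAD_FAST_LOAD_FAST a,v → push -3,1. Stack: [-3, 1]
COMPARE_OP bool(>) → -3 vs 1 = False. Stack: [False]
POP_JUMP_IF_FALSE → pop False; jump. Stack: []
LOAD_FAST_LOAD_FAST a,v → push -3,1. Stack: [-3, 1]
BINARY_OP - → -3 - 1 = -4. Stack: [-4]
LOAD_CONST → push 1. Stack: [-4, 1]
BINARY_OP >> → -4 >> 1 = -2. Stack: [-2]
STORE_FAST n → n=-2. Stack: []
LOAD_FAST n → push -2. Stack: [-2]
RETURN_VALUE → return -2.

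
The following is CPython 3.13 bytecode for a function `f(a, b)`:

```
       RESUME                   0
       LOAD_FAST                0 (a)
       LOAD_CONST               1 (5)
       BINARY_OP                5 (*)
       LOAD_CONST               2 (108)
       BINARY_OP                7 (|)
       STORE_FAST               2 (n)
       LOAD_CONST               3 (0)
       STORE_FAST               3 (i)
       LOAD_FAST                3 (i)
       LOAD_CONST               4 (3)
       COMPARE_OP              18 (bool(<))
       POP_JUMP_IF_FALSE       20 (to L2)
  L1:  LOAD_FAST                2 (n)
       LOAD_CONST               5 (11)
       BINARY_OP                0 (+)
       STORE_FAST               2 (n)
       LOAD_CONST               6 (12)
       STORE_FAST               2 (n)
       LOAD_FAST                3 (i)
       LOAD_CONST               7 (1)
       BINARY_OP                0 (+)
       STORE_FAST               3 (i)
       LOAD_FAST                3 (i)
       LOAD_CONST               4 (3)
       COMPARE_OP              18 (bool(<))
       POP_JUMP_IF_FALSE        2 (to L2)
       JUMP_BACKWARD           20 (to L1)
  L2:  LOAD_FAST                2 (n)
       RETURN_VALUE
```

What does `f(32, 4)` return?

LOAD_FAST a → push 32. Stack: [32]
LOAD_CONST → push 5. Stack: [32, 5]
BINARY_OP * → 32 * 5 = 160. Stack: [160]
LOAD_CONST → push 108. Stack: [160, 108]
BINARY_OP | → 160 | 108 = 236. Stack: [236]
STORE_FAST n → n=236. Stack: []
LOAD_CONST → push 0. Stack: [0]
STORE_FAST i → i=0. Stack: []
LOAD_FAST i → push 0. Stack: [0]
LOAD_CONST → push 3. Stack: [0, 3]
COMPARE_OP bool(<) → 0 vs 3 = True. Stack: [True]
POP_JUMP_IF_FALSE → pop True; no jump. Stack: []
LOAD_FAST n → push 236. Stack: [236]
LOAD_CONST → push 11. Stack: [236, 11]
BINARY_OP + → 236 + 11 = 247. Stack: [247]
STORE_FAST n → n=247. Stack: []
LOAD_CONST → push 12. Stack: [12]
STORE_FAST n → n=12. Stack: []
LOAD_FAST i → push 0. Stack: [0]
LOAD_CONST → push 1. Stack: [0, 1]
BINARY_OP + → 0 + 1 = 1. Stack: [1]
STORE_FAST i → i=1. Stack: []
LOAD_FAST i → push 1. Stack: [1]
LOAD_CONST → push 3. Stack: [1, 3]
COMPARE_OP bool(<) → 1 vs 3 = True. Stack: [True]
POP_JUMP_IF_FALSE → pop True; no jump. Stack: []
LOAD_FAST n → push 12. Stack: [12]
LOAD_CONST → push 11. Stack: [12, 11]
BINARY_OP + → 12 + 11 = 23. Stack: [23]
STORE_FAST n → n=23. Stack: []
LOAD_CONST → push 12. Stack: [12]
STORE_FAST n → n=12. Stack: []
LOAD_FAST i → push 1. Stack: [1]
LOAD_CONST → push 1. Stack: [1, 1]
BINARY_OP + → 1 + 1 = 2. Stack: [2]
STORE_FAST i → i=2. Stack: []
LOAD_FAST i → push 2. Stack: [2]
LOAD_CONST → push 3. Stack: [2, 3]
COMPARE_OP bool(<) → 2 vs 3 = True. Stack: [True]
POP_JUMP_IF_FALSE → pop True; no jump. Stack: []
LOAD_FAST n → push 12. Stack: [12]
LOAD_CONST → push 11. Stack: [12, 11]
BINARY_OP + → 12 + 11 = 23. Stack: [23]
STORE_FAST n → n=23. Stack: []
LOAD_CONST → push 12. Stack: [12]
STORE_FAST n → n=12. Stack: []
LOAD_FAST i → push 2. Stack: [2]
LOAD_CONST → push 1. Stack: [2, 1]
BINARY_OP + → 2 + 1 = 3. Stack: [3]
STORE_FAST i → i=3. Stack: []
LOAD_FAST i → push 3. Stack: [3]
LOAD_CONST → push 3. Stack: [3, 3]
COMPARE_OP bool(<) → 3 vs 3 = False. Stack: [False]
POP_JUMP_IF_FALSE → pop False; jump. Stack: []
LOAD_FAST n → push 12. Stack: [12]
RETURN_VALUE → return 12.

12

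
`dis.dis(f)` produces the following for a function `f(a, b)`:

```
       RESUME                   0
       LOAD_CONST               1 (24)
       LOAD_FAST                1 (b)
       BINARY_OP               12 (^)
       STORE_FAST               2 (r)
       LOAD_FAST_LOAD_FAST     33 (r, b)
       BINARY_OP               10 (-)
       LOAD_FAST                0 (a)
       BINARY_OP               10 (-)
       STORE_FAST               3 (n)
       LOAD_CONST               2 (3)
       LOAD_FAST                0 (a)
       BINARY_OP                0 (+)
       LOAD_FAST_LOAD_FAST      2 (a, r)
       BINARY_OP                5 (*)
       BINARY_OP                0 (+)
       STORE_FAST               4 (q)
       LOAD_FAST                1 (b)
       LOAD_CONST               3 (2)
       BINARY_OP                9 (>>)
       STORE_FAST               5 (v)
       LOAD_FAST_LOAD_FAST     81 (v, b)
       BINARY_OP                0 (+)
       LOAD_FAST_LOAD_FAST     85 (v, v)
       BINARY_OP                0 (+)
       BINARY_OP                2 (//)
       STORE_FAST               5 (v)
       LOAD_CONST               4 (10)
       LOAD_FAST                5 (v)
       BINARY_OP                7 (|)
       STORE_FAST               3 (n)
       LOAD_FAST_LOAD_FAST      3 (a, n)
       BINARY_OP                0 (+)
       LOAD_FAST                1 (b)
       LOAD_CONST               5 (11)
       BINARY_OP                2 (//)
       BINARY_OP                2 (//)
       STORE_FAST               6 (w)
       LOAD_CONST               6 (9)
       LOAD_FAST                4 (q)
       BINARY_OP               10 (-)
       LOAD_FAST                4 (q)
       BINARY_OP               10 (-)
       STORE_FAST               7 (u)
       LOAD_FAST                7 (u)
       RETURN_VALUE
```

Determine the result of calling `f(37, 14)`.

-1699

LOAD_CONST → push 24. Stack: [24]
LOAD_FAST b → push 14. Stack: [24, 14]
BINARY_OP ^ → 24 ^ 14 = 22. Stack: [22]
STORE_FAST r → r=22. Stack: []
LOAD_FAST_LOAD_FAST r,b → push 22,14. Stack: [22, 14]
BINARY_OP - → 22 - 14 = 8. Stack: [8]
LOAD_FAST a → push 37. Stack: [8, 37]
BINARY_OP - → 8 - 37 = -29. Stack: [-29]
STORE_FAST n → n=-29. Stack: []
LOAD_CONST → push 3. Stack: [3]
LOAD_FAST a → push 37. Stack: [3, 37]
BINARY_OP + → 3 + 37 = 40. Stack: [40]
LOAD_FAST_LOAD_FAST a,r → push 37,22. Stack: [40, 37, 22]
BINARY_OP * → 37 * 22 = 814. Stack: [40, 814]
BINARY_OP + → 40 + 814 = 854. Stack: [854]
STORE_FAST q → q=854. Stack: []
LOAD_FAST b → push 14. Stack: [14]
LOAD_CONST → push 2. Stack: [14, 2]
BINARY_OP >> → 14 >> 2 = 3. Stack: [3]
STORE_FAST v → v=3. Stack: []
LOAD_FAST_LOAD_FAST v,b → push 3,14. Stack: [3, 14]
BINARY_OP + → 3 + 14 = 17. Stack: [17]
LOAD_FAST_LOAD_FAST v,v → push 3,3. Stack: [17, 3, 3]
BINARY_OP + → 3 + 3 = 6. Stack: [17, 6]
BINARY_OP // → 17 // 6 = 2. Stack: [2]
STORE_FAST v → v=2. Stack: []
LOAD_CONST → push 10. Stack: [10]
LOAD_FAST v → push 2. Stack: [10, 2]
BINARY_OP | → 10 | 2 = 10. Stack: [10]
STORE_FAST n → n=10. Stack: []
LOAD_FAST_LOAD_FAST a,n → push 37,10. Stack: [37, 10]
BINARY_OP + → 37 + 10 = 47. Stack: [47]
LOAD_FAST b → push 14. Stack: [47, 14]
LOAD_CONST → push 11. Stack: [47, 14, 11]
BINARY_OP // → 14 // 11 = 1. Stack: [47, 1]
BINARY_OP // → 47 // 1 = 47. Stack: [47]
STORE_FAST w → w=47. Stack: []
LOAD_CONST → push 9. Stack: [9]
LOAD_FAST q → push 854. Stack: [9, 854]
BINARY_OP - → 9 - 854 = -845. Stack: [-845]
LOAD_FAST q → push 854. Stack: [-845, 854]
BINARY_OP - → -845 - 854 = -1699. Stack: [-1699]
STORE_FAST u → u=-1699. Stack: []
LOAD_FAST u → push -1699. Stack: [-1699]
RETURN_VALUE → return -1699.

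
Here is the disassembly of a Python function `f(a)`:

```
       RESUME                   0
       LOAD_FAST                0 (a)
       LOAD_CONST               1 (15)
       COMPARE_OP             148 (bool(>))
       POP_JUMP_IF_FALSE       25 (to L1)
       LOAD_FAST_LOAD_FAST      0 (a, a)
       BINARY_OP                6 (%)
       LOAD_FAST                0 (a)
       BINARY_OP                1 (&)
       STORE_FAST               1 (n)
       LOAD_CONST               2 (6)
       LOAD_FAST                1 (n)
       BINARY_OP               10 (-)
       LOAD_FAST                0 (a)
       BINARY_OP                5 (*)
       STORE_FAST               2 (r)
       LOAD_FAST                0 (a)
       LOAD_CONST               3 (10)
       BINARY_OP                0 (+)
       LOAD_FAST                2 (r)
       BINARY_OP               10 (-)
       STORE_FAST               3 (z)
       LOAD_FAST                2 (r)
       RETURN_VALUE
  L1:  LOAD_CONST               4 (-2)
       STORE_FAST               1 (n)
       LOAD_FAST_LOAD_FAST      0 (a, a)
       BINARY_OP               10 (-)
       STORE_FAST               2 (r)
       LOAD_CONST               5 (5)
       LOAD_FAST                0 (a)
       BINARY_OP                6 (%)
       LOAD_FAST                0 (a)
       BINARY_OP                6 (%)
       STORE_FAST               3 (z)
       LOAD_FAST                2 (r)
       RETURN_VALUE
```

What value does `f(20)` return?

LOAD_FAST a → push 20. Stack: [20]
LOAD_CONST → push 15. Stack: [20, 15]
COMPARE_OP bool(>) → 20 vs 15 = True. Stack: [True]
POP_JUMP_IF_FALSE → pop True; no jump. Stack: []
LOAD_FAST_LOAD_FAST a,a → push 20,20. Stack: [20, 20]
BINARY_OP % → 20 % 20 = 0. Stack: [0]
LOAD_FAST a → push 20. Stack: [0, 20]
BINARY_OP & → 0 & 20 = 0. Stack: [0]
STORE_FAST n → n=0. Stack: []
LOAD_CONST → push 6. Stack: [6]
LOAD_FAST n → push 0. Stack: [6, 0]
BINARY_OP - → 6 - 0 = 6. Stack: [6]
LOAD_FAST a → push 20. Stack: [6, 20]
BINARY_OP * → 6 * 20 = 120. Stack: [120]
STORE_FAST r → r=120. Stack: []
LOAD_FAST a → push 20. Stack: [20]
LOAD_CONST → push 10. Stack: [20, 10]
BINARY_OP + → 20 + 10 = 30. Stack: [30]
LOAD_FAST r → push 120. Stack: [30, 120]
BINARY_OP - → 30 - 120 = -90. Stack: [-90]
STORE_FAST z → z=-90. Stack: []
LOAD_FAST r → push 120. Stack: [120]
RETURN_VALUE → return 120.

120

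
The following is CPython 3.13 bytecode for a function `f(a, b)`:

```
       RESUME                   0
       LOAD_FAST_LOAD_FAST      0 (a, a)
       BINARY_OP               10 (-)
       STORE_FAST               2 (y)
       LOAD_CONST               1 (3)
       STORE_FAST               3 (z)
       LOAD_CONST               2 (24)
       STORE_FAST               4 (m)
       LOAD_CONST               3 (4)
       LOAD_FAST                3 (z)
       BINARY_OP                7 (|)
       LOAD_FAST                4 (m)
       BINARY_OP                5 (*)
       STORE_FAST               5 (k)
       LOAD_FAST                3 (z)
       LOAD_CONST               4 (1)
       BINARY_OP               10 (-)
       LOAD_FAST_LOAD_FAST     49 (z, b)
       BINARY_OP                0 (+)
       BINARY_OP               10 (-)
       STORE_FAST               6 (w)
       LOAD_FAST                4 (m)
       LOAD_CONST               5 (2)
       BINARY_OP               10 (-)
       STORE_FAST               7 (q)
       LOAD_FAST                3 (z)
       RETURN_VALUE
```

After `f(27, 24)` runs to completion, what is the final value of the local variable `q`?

LOAD_FAST_LOAD_FAST a,a → push 27,27. Stack: [27, 27]
BINARY_OP - → 27 - 27 = 0. Stack: [0]
STORE_FAST y → y=0. Stack: []
LOAD_CONST → push 3. Stack: [3]
STORE_FAST z → z=3. Stack: []
LOAD_CONST → push 24. Stack: [24]
STORE_FAST m → m=24. Stack: []
LOAD_CONST → push 4. Stack: [4]
LOAD_FAST z → push 3. Stack: [4, 3]
BINARY_OP | → 4 | 3 = 7. Stack: [7]
LOAD_FAST m → push 24. Stack: [7, 24]
BINARY_OP * → 7 * 24 = 168. Stack: [168]
STORE_FAST k → k=168. Stack: []
LOAD_FAST z → push 3. Stack: [3]
LOAD_CONST → push 1. Stack: [3, 1]
BINARY_OP - → 3 - 1 = 2. Stack: [2]
LOAD_FAST_LOAD_FAST z,b → push 3,24. Stack: [2, 3, 24]
BINARY_OP + → 3 + 24 = 27. Stack: [2, 27]
BINARY_OP - → 2 - 27 = -25. Stack: [-25]
STORE_FAST w → w=-25. Stack: []
LOAD_FAST m → push 24. Stack: [24]
LOAD_CONST → push 2. Stack: [24, 2]
BINARY_OP - → 24 - 2 = 22. Stack: [22]
STORE_FAST q → q=22. Stack: []
LOAD_FAST z → push 3. Stack: [3]
RETURN_VALUE → return 3.

22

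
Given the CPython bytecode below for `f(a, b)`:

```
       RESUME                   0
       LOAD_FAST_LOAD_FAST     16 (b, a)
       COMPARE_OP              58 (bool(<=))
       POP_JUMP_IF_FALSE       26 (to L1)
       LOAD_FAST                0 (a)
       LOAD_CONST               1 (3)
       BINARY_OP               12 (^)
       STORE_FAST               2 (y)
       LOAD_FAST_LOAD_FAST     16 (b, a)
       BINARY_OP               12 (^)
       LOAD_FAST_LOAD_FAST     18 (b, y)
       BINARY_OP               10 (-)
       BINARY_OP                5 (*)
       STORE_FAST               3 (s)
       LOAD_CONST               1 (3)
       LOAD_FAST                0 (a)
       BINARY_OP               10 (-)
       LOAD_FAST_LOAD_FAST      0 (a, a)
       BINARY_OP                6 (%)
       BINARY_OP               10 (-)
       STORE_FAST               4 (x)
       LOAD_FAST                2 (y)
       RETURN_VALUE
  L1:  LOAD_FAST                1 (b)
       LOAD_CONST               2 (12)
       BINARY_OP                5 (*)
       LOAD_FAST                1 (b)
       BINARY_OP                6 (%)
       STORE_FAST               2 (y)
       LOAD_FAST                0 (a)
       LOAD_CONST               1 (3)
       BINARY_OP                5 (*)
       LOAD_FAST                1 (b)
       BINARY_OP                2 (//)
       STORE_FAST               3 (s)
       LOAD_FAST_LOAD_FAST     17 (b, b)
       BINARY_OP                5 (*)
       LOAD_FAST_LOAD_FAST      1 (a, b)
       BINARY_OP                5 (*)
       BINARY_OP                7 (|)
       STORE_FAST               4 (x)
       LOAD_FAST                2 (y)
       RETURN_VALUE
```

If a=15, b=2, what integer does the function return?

12

LOAD_FAST_LOAD_FAST b,a → push 2,15. Stack: [2, 15]
COMPARE_OP bool(<=) → 2 vs 15 = True. Stack: [True]
POP_JUMP_IF_FALSE → pop True; no jump. Stack: []
LOAD_FAST a → push 15. Stack: [15]
LOAD_CONST → push 3. Stack: [15, 3]
BINARY_OP ^ → 15 ^ 3 = 12. Stack: [12]
STORE_FAST y → y=12. Stack: []
LOAD_FAST_LOAD_FAST b,a → push 2,15. Stack: [2, 15]
BINARY_OP ^ → 2 ^ 15 = 13. Stack: [13]
LOAD_FAST_LOAD_FAST b,y → push 2,12. Stack: [13, 2, 12]
BINARY_OP - → 2 - 12 = -10. Stack: [13, -10]
BINARY_OP * → 13 * -10 = -130. Stack: [-130]
STORE_FAST s → s=-130. Stack: []
LOAD_CONST → push 3. Stack: [3]
LOAD_FAST a → push 15. Stack: [3, 15]
BINARY_OP - → 3 - 15 = -12. Stack: [-12]
LOAD_FAST_LOAD_FAST a,a → push 15,15. Stack: [-12, 15, 15]
BINARY_OP % → 15 % 15 = 0. Stack: [-12, 0]
BINARY_OP - → -12 - 0 = -12. Stack: [-12]
STORE_FAST x → x=-12. Stack: []
LOAD_FAST y → push 12. Stack: [12]
RETURN_VALUE → return 12.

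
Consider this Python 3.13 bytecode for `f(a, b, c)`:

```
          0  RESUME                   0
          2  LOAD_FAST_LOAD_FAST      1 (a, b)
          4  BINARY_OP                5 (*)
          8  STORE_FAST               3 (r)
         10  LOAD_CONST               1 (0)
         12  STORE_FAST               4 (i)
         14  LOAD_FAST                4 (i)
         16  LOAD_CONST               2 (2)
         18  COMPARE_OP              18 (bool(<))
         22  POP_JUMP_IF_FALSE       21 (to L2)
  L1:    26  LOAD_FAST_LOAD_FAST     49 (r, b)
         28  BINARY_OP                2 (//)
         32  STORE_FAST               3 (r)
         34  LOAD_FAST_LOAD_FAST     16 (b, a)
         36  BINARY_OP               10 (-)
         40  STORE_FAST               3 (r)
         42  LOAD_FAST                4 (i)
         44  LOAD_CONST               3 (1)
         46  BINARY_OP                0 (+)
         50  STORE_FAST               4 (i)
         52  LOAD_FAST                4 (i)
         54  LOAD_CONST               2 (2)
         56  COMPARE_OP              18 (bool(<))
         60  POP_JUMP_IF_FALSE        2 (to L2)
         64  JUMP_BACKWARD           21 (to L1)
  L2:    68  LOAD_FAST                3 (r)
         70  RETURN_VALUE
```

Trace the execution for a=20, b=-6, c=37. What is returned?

LOAD_FAST_LOAD_FAST a,b → push 20,-6. Stack: [20, -6]
BINARY_OP * → 20 * -6 = -120. Stack: [-120]
STORE_FAST r → r=-120. Stack: []
LOAD_CONST → push 0. Stack: [0]
STORE_FAST i → i=0. Stack: []
LOAD_FAST i → push 0. Stack: [0]
LOAD_CONST → push 2. Stack: [0, 2]
COMPARE_OP bool(<) → 0 vs 2 = True. Stack: [True]
POP_JUMP_IF_FALSE → pop True; no jump. Stack: []
LOAD_FAST_LOAD_FAST r,b → push -120,-6. Stack: [-120, -6]
BINARY_OP // → -120 // -6 = 20. Stack: [20]
STORE_FAST r → r=20. Stack: []
LOAD_FAST_LOAD_FAST b,a → push -6,20. Stack: [-6, 20]
BINARY_OP - → -6 - 20 = -26. Stack: [-26]
STORE_FAST r → r=-26. Stack: []
LOAD_FAST i → push 0. Stack: [0]
LOAD_CONST → push 1. Stack: [0, 1]
BINARY_OP + → 0 + 1 = 1. Stack: [1]
STORE_FAST i → i=1. Stack: []
LOAD_FAST i → push 1. Stack: [1]
LOAD_CONST → push 2. Stack: [1, 2]
COMPARE_OP bool(<) → 1 vs 2 = True. Stack: [True]
POP_JUMP_IF_FALSE → pop True; no jump. Stack: []
LOAD_FAST_LOAD_FAST r,b → push -26,-6. Stack: [-26, -6]
BINARY_OP // → -26 // -6 = 4. Stack: [4]
STORE_FAST r → r=4. Stack: []
LOAD_FAST_LOAD_FAST b,a → push -6,20. Stack: [-6, 20]
BINARY_OP - → -6 - 20 = -26. Stack: [-26]
STORE_FAST r → r=-26. Stack: []
LOAD_FAST i → push 1. Stack: [1]
LOAD_CONST → push 1. Stack: [1, 1]
BINARY_OP + → 1 + 1 = 2. Stack: [2]
STORE_FAST i → i=2. Stack: []
LOAD_FAST i → push 2. Stack: [2]
LOAD_CONST → push 2. Stack: [2, 2]
COMPARE_OP bool(<) → 2 vs 2 = False. Stack: [False]
POP_JUMP_IF_FALSE → pop False; jump. Stack: []
LOAD_FAST r → push -26. Stack: [-26]
RETURN_VALUE → return -26.

-26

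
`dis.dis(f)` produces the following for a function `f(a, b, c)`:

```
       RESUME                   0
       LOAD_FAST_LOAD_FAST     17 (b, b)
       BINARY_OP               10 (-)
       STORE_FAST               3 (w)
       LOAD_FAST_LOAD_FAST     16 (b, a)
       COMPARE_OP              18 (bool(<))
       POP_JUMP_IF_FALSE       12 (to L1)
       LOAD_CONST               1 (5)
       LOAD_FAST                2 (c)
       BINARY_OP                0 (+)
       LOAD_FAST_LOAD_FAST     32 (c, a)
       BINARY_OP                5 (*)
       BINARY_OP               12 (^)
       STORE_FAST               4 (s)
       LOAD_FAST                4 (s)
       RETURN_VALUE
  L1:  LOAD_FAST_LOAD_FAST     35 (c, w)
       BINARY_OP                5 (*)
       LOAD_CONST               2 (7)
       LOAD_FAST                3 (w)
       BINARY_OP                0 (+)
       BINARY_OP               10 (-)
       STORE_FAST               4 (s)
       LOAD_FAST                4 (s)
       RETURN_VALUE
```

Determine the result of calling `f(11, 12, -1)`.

-7

LOAD_FAST_LOAD_FAST b,b → push 12,12. Stack: [12, 12]
BINARY_OP - → 12 - 12 = 0. Stack: [0]
STORE_FAST w → w=0. Stack: []
LOAD_FAST_LOAD_FAST b,a → push 12,11. Stack: [12, 11]
COMPARE_OP bool(<) → 12 vs 11 = False. Stack: [False]
POP_JUMP_IF_FALSE → pop False; jump. Stack: []
LOAD_FAST_LOAD_FAST c,w → push -1,0. Stack: [-1, 0]
BINARY_OP * → -1 * 0 = 0. Stack: [0]
LOAD_CONST → push 7. Stack: [0, 7]
LOAD_FAST w → push 0. Stack: [0, 7, 0]
BINARY_OP + → 7 + 0 = 7. Stack: [0, 7]
BINARY_OP - → 0 - 7 = -7. Stack: [-7]
STORE_FAST s → s=-7. Stack: []
LOAD_FAST s → push -7. Stack: [-7]
RETURN_VALUE → return -7.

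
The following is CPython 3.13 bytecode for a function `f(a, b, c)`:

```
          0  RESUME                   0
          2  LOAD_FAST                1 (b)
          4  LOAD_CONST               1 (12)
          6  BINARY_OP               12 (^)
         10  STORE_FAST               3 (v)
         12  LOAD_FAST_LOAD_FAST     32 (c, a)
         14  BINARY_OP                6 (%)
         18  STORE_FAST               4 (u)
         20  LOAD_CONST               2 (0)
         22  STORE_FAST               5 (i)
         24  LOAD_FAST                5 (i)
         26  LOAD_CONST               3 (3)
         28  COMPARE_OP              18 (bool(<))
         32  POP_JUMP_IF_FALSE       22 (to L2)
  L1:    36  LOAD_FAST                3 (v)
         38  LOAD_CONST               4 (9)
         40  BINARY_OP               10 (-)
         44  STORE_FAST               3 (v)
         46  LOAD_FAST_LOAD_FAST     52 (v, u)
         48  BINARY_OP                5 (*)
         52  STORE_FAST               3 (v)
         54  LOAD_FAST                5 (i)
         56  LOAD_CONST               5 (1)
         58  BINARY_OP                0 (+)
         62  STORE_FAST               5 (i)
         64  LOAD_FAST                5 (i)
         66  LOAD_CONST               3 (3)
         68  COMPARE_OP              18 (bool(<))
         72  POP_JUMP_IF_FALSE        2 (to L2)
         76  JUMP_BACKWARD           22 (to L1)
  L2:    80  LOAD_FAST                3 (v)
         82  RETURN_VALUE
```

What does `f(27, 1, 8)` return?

LOAD_FAST b → push 1. Stack: [1]
LOAD_CONST → push 12. Stack: [1, 12]
BINARY_OP ^ → 1 ^ 12 = 13. Stack: [13]
STORE_FAST v → v=13. Stack: []
LOAD_FAST_LOAD_FAST c,a → push 8,27. Stack: [8, 27]
BINARY_OP % → 8 % 27 = 8. Stack: [8]
STORE_FAST u → u=8. Stack: []
LOAD_CONST → push 0. Stack: [0]
STORE_FAST i → i=0. Stack: []
LOAD_FAST i → push 0. Stack: [0]
LOAD_CONST → push 3. Stack: [0, 3]
COMPARE_OP bool(<) → 0 vs 3 = True. Stack: [True]
POP_JUMP_IF_FALSE → pop True; no jump. Stack: []
LOAD_FAST v → push 13. Stack: [13]
LOAD_CONST → push 9. Stack: [13, 9]
BINARY_OP - → 13 - 9 = 4. Stack: [4]
STORE_FAST v → v=4. Stack: []
LOAD_FAST_LOAD_FAST v,u → push 4,8. Stack: [4, 8]
BINARY_OP * → 4 * 8 = 32. Stack: [32]
STORE_FAST v → v=32. Stack: []
LOAD_FAST i → push 0. Stack: [0]
LOAD_CONST → push 1. Stack: [0, 1]
BINARY_OP + → 0 + 1 = 1. Stack: [1]
STORE_FAST i → i=1. Stack: []
LOAD_FAST i → push 1. Stack: [1]
LOAD_CONST → push 3. Stack: [1, 3]
COMPARE_OP bool(<) → 1 vs 3 = True. Stack: [True]
POP_JUMP_IF_FALSE → pop True; no jump. Stack: []
LOAD_FAST v → push 32. Stack: [32]
LOAD_CONST → push 9. Stack: [32, 9]
BINARY_OP - → 32 - 9 = 23. Stack: [23]
STORE_FAST v → v=23. Stack: []
LOAD_FAST_LOAD_FAST v,u → push 23,8. Stack: [23, 8]
BINARY_OP * → 23 * 8 = 184. Stack: [184]
STORE_FAST v → v=184. Stack: []
LOAD_FAST i → push 1. Stack: [1]
LOAD_CONST → push 1. Stack: [1, 1]
BINARY_OP + → 1 + 1 = 2. Stack: [2]
STORE_FAST i → i=2. Stack: []
LOAD_FAST i → push 2. Stack: [2]
LOAD_CONST → push 3. Stack: [2, 3]
COMPARE_OP bool(<) → 2 vs 3 = True. Stack: [True]
POP_JUMP_IF_FALSE → pop True; no jump. Stack: []
LOAD_FAST v → push 184. Stack: [184]
LOAD_CONST → push 9. Stack: [184, 9]
BINARY_OP - → 184 - 9 = 175. Stack: [175]
STORE_FAST v → v=175. Stack: []
LOAD_FAST_LOAD_FAST v,u → push 175,8. Stack: [175, 8]
BINARY_OP * → 175 * 8 = 1400. Stack: [1400]
STORE_FAST v → v=1400. Stack: []
LOAD_FAST i → push 2. Stack: [2]
LOAD_CONST → push 1. Stack: [2, 1]
BINARY_OP + → 2 + 1 = 3. Stack: [3]
STORE_FAST i → i=3. Stack: []
LOAD_FAST i → push 3. Stack: [3]
LOAD_CONST → push 3. Stack: [3, 3]
COMPARE_OP bool(<) → 3 vs 3 = False. Stack: [False]
POP_JUMP_IF_FALSE → pop False; jump. Stack: []
LOAD_FAST v → push 1400. Stack: [1400]
RETURN_VALUE → return 1400.

1400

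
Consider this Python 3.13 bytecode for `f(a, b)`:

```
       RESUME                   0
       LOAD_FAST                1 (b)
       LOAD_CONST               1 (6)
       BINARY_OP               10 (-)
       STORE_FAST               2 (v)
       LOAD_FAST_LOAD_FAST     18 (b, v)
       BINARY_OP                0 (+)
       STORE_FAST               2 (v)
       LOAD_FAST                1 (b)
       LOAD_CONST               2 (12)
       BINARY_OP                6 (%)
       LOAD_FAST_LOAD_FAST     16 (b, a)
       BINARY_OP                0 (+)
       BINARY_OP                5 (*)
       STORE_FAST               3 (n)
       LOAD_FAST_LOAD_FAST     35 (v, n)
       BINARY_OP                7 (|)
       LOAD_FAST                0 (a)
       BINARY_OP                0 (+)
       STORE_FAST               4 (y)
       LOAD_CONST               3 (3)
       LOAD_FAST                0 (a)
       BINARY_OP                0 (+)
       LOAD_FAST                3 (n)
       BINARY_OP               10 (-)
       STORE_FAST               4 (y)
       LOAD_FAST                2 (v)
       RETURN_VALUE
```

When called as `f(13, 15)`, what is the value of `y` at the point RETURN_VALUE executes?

LOAD_FAST b → push 15. Stack: [15]
LOAD_CONST → push 6. Stack: [15, 6]
BINARY_OP - → 15 - 6 = 9. Stack: [9]
STORE_FAST v → v=9. Stack: []
LOAD_FAST_LOAD_FAST b,v → push 15,9. Stack: [15, 9]
BINARY_OP + → 15 + 9 = 24. Stack: [24]
STORE_FAST v → v=24. Stack: []
LOAD_FAST b → push 15. Stack: [15]
LOAD_CONST → push 12. Stack: [15, 12]
BINARY_OP % → 15 % 12 = 3. Stack: [3]
LOAD_FAST_LOAD_FAST b,a → push 15,13. Stack: [3, 15, 13]
BINARY_OP + → 15 + 13 = 28. Stack: [3, 28]
BINARY_OP * → 3 * 28 = 84. Stack: [84]
STORE_FAST n → n=84. Stack: []
LOAD_FAST_LOAD_FAST v,n → push 24,84. Stack: [24, 84]
BINARY_OP | → 24 | 84 = 92. Stack: [92]
LOAD_FAST a → push 13. Stack: [92, 13]
BINARY_OP + → 92 + 13 = 105. Stack: [105]
STORE_FAST y → y=105. Stack: []
LOAD_CONST → push 3. Stack: [3]
LOAD_FAST a → push 13. Stack: [3, 13]
BINARY_OP + → 3 + 13 = 16. Stack: [16]
LOAD_FAST n → push 84. Stack: [16, 84]
BINARY_OP - → 16 - 84 = -68. Stack: [-68]
STORE_FAST y → y=-68. Stack: []
LOAD_FAST v → push 24. Stack: [24]
RETURN_VALUE → return 24.

-68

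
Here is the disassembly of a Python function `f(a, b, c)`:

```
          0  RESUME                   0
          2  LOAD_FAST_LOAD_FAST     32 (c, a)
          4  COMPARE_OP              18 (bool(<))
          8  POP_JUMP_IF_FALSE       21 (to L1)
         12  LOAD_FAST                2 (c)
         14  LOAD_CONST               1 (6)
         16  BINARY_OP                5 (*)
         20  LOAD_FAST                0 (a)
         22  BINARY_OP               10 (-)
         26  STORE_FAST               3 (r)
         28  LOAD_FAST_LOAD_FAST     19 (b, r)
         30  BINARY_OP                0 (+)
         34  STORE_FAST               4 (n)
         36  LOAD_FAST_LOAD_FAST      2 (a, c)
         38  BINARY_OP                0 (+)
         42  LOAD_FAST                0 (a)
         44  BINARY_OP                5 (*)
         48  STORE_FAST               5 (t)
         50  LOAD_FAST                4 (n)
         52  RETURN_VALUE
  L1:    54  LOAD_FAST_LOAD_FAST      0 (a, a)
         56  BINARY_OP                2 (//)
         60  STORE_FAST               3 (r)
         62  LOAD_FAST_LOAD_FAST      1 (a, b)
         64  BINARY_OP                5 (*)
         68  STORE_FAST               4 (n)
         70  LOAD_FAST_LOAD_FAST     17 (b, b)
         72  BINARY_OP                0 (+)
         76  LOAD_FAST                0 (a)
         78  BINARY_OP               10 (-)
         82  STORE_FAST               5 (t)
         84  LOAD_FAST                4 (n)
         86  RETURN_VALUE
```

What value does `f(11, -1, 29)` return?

-11

LOAD_FAST_LOAD_FAST c,a → push 29,11. Stack: [29, 11]
COMPARE_OP bool(<) → 29 vs 11 = False. Stack: [False]
POP_JUMP_IF_FALSE → pop False; jump. Stack: []
LOAD_FAST_LOAD_FAST a,a → push 11,11. Stack: [11, 11]
BINARY_OP // → 11 // 11 = 1. Stack: [1]
STORE_FAST r → r=1. Stack: []
LOAD_FAST_LOAD_FAST a,b → push 11,-1. Stack: [11, -1]
BINARY_OP * → 11 * -1 = -11. Stack: [-11]
STORE_FAST n → n=-11. Stack: []
LOAD_FAST_LOAD_FAST b,b → push -1,-1. Stack: [-1, -1]
BINARY_OP + → -1 + -1 = -2. Stack: [-2]
LOAD_FAST a → push 11. Stack: [-2, 11]
BINARY_OP - → -2 - 11 = -13. Stack: [-13]
STORE_FAST t → t=-13. Stack: []
LOAD_FAST n → push -11. Stack: [-11]
RETURN_VALUE → return -11.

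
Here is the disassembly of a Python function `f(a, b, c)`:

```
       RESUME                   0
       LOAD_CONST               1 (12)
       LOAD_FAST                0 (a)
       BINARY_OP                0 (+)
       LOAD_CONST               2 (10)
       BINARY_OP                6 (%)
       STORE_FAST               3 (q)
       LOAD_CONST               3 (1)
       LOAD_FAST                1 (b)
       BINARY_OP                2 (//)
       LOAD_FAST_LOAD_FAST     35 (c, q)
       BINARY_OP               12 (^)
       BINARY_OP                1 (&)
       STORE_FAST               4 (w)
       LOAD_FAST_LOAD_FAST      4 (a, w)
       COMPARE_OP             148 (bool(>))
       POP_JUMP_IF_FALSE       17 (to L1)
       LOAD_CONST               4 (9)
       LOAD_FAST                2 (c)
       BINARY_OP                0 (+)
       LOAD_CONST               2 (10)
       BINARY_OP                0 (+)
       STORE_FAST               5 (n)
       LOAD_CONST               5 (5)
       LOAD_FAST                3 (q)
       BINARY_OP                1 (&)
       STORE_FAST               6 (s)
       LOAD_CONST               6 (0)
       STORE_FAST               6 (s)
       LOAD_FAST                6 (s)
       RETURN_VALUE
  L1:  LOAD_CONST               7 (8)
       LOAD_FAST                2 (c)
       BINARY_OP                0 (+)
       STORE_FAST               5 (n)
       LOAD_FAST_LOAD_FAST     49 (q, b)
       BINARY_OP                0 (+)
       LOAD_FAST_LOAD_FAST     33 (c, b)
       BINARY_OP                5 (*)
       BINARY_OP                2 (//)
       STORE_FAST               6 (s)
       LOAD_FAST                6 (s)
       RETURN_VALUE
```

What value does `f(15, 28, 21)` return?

LOAD_CONST → push 12. Stack: [12]
LOAD_FAST a → push 15. Stack: [12, 15]
BINARY_OP + → 12 + 15 = 27. Stack: [27]
LOAD_CONST → push 10. Stack: [27, 10]
BINARY_OP % → 27 % 10 = 7. Stack: [7]
STORE_FAST q → q=7. Stack: []
LOAD_CONST → push 1. Stack: [1]
LOAD_FAST b → push 28. Stack: [1, 28]
BINARY_OP // → 1 // 28 = 0. Stack: [0]
LOAD_FAST_LOAD_FAST c,q → push 21,7. Stack: [0, 21, 7]
BINARY_OP ^ → 21 ^ 7 = 18. Stack: [0, 18]
BINARY_OP & → 0 & 18 = 0. Stack: [0]
STORE_FAST w → w=0. Stack: []
LOAD_FAST_LOAD_FAST a,w → push 15,0. Stack: [15, 0]
COMPARE_OP bool(>) → 15 vs 0 = True. Stack: [True]
POP_JUMP_IF_FALSE → pop True; no jump. Stack: []
LOAD_CONST → push 9. Stack: [9]
LOAD_FAST c → push 21. Stack: [9, 21]
BINARY_OP + → 9 + 21 = 30. Stack: [30]
LOAD_CONST → push 10. Stack: [30, 10]
BINARY_OP + → 30 + 10 = 40. Stack: [40]
STORE_FAST n → n=40. Stack: []
LOAD_CONST → push 5. Stack: [5]
LOAD_FAST q → push 7. Stack: [5, 7]
BINARY_OP & → 5 & 7 = 5. Stack: [5]
STORE_FAST s → s=5. Stack: []
LOAD_CONST → push 0. Stack: [0]
STORE_FAST s → s=0. Stack: []
LOAD_FAST s → push 0. Stack: [0]
RETURN_VALUE → return 0.

0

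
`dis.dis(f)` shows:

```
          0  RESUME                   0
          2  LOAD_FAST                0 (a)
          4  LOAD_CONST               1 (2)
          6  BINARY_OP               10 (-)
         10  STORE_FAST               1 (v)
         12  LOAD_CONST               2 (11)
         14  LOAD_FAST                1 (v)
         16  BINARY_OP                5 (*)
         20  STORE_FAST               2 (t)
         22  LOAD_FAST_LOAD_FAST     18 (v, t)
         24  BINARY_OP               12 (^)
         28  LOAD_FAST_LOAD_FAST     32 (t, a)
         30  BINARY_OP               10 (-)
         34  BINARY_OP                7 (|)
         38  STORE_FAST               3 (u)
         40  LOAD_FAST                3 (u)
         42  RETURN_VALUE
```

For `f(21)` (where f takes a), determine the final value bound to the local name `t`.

209

LOAD_FAST a → push 21. Stack: [21]
LOAD_CONST → push 2. Stack: [21, 2]
BINARY_OP - → 21 - 2 = 19. Stack: [19]
STORE_FAST v → v=19. Stack: []
LOAD_CONST → push 11. Stack: [11]
LOAD_FAST v → push 19. Stack: [11, 19]
BINARY_OP * → 11 * 19 = 209. Stack: [209]
STORE_FAST t → t=209. Stack: []
LOAD_FAST_LOAD_FAST v,t → push 19,209. Stack: [19, 209]
BINARY_OP ^ → 19 ^ 209 = 194. Stack: [194]
LOAD_FAST_LOAD_FAST t,a → push 209,21. Stack: [194, 209, 21]
BINARY_OP - → 209 - 21 = 188. Stack: [194, 188]
BINARY_OP | → 194 | 188 = 254. Stack: [254]
STORE_FAST u → u=254. Stack: []
LOAD_FAST u → push 254. Stack: [254]
RETURN_VALUE → return 254.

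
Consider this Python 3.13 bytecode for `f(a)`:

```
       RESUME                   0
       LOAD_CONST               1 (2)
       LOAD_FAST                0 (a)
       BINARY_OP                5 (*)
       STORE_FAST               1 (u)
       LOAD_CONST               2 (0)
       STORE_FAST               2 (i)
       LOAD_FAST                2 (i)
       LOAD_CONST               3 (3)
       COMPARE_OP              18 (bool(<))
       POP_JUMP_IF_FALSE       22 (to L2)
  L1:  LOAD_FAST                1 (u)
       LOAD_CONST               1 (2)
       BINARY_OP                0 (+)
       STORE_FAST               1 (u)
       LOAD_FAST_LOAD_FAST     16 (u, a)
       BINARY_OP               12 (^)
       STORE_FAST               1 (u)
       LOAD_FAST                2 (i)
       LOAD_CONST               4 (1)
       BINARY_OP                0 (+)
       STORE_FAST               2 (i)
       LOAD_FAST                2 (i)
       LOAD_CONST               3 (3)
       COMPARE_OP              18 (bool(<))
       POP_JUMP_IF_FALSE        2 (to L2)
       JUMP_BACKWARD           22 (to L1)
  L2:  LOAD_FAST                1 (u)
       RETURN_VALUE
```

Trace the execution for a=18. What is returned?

52

LOAD_CONST → push 2. Stack: [2]
LOAD_FAST a → push 18. Stack: [2, 18]
BINARY_OP * → 2 * 18 = 36. Stack: [36]
STORE_FAST u → u=36. Stack: []
LOAD_CONST → push 0. Stack: [0]
STORE_FAST i → i=0. Stack: []
LOAD_FAST i → push 0. Stack: [0]
LOAD_CONST → push 3. Stack: [0, 3]
COMPARE_OP bool(<) → 0 vs 3 = True. Stack: [True]
POP_JUMP_IF_FALSE → pop True; no jump. Stack: []
LOAD_FAST u → push 36. Stack: [36]
LOAD_CONST → push 2. Stack: [36, 2]
BINARY_OP + → 36 + 2 = 38. Stack: [38]
STORE_FAST u → u=38. Stack: []
LOAD_FAST_LOAD_FAST u,a → push 38,18. Stack: [38, 18]
BINARY_OP ^ → 38 ^ 18 = 52. Stack: [52]
STORE_FAST u → u=52. Stack: []
LOAD_FAST i → push 0. Stack: [0]
LOAD_CONST → push 1. Stack: [0, 1]
BINARY_OP + → 0 + 1 = 1. Stack: [1]
STORE_FAST i → i=1. Stack: []
LOAD_FAST i → push 1. Stack: [1]
LOAD_CONST → push 3. Stack: [1, 3]
COMPARE_OP bool(<) → 1 vs 3 = True. Stack: [True]
POP_JUMP_IF_FALSE → pop True; no jump. Stack: []
LOAD_FAST u → push 52. Stack: [52]
LOAD_CONST → push 2. Stack: [52, 2]
BINARY_OP + → 52 + 2 = 54. Stack: [54]
STORE_FAST u → u=54. Stack: []
LOAD_FAST_LOAD_FAST u,a → push 54,18. Stack: [54, 18]
BINARY_OP ^ → 54 ^ 18 = 36. Stack: [36]
STORE_FAST u → u=36. Stack: []
LOAD_FAST i → push 1. Stack: [1]
LOAD_CONST → push 1. Stack: [1, 1]
BINARY_OP + → 1 + 1 = 2. Stack: [2]
STORE_FAST i → i=2. Stack: []
LOAD_FAST i → push 2. Stack: [2]
LOAD_CONST → push 3. Stack: [2, 3]
COMPARE_OP bool(<) → 2 vs 3 = True. Stack: [True]
POP_JUMP_IF_FALSE → pop True; no jump. Stack: []
LOAD_FAST u → push 36. Stack: [36]
LOAD_CONST → push 2. Stack: [36, 2]
BINARY_OP + → 36 + 2 = 38. Stack: [38]
STORE_FAST u → u=38. Stack: []
LOAD_FAST_LOAD_FAST u,a → push 38,18. Stack: [38, 18]
BINARY_OP ^ → 38 ^ 18 = 52. Stack: [52]
STORE_FAST u → u=52. Stack: []
LOAD_FAST i → push 2. Stack: [2]
LOAD_CONST → push 1. Stack: [2, 1]
BINARY_OP + → 2 + 1 = 3. Stack: [3]
STORE_FAST i → i=3. Stack: []
LOAD_FAST i → push 3. Stack: [3]
LOAD_CONST → push 3. Stack: [3, 3]
COMPARE_OP bool(<) → 3 vs 3 = False. Stack: [False]
POP_JUMP_IF_FALSE → pop False; jump. Stack: []
LOAD_FAST u → push 52. Stack: [52]
RETURN_VALUE → return 52.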